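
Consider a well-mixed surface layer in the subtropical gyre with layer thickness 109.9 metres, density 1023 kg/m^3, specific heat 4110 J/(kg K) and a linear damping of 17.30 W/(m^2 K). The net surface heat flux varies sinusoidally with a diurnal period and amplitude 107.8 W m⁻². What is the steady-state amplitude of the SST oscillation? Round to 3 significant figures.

Areal heat capacity C = ρ c_p D = 1023 × 4110 × 109.9 = 4.62×10^8 J/(m^2 K).
Angular frequency ω = 2π / T = 2π / 86400 s = 7.27×10^-5 s⁻¹.
√((Cω)² + λ²) = √((33600)² + 17.30²) = 33600 W/(m²·K).
Amplitude A = F₀ / √((Cω)²+λ²) = 107.8 / 33600 = 0.00321 K.

0.00321 K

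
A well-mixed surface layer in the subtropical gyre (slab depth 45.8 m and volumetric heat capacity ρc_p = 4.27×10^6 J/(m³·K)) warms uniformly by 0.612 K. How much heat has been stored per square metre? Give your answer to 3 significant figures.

1.20×10^8

Areal heat capacity C = ρc_p × D = 4.27×10^6 × 45.8 = 1.96×10^8 J/(m²·K).
ΔQ = C ΔT = 1.96×10^8 × 0.612 = 1.20×10^8 J/m².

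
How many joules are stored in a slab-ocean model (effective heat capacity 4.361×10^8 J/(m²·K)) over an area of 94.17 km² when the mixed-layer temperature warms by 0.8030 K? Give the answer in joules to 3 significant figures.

3.30×10^16 J

Areal heat capacity C = 4.361×10^8 J/(m²·K) (given).
Heat per unit area: q = C ΔT = 4.36×10^8 × 0.8030 = 3.50×10^8 J/m².
Total heat: Q = q × A = 3.50×10^8 × (94.17 × 10⁶ m²) = 3.30×10^16 J.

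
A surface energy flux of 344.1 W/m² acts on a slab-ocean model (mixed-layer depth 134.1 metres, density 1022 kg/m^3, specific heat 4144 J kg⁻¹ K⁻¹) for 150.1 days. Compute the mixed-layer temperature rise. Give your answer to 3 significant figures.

7.86 K

Areal heat capacity C = ρ c_p D = 1022 × 4144 × 134.1 = 5.68×10^8 J/(m²·K).
Net heat input Q = F Δt = 344.1 × (150.1 days × 86400 s/day) = 4.46×10^9 J/m².
ΔT = Q / C = 4.46×10^9 / 5.68×10^8 = 7.86 K.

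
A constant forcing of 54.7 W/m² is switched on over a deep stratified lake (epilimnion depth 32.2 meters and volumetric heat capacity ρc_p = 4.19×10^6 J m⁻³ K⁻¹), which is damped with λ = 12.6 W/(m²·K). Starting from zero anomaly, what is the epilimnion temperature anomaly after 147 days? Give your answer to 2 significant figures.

Areal heat capacity C = ρc_p × D = 4.19×10^6 × 32.2 = 1.35×10^8 J m⁻² K⁻¹.
τ = C / λ = 1.35×10^8 / 12.6 = 1.07×10^7 s.
Equilibrium anomaly ΔT_eq = F / λ = 54.7 / 12.6 = 4.34 K.
t = 147 days = 1.27×10^7 s, so t/τ = 1.19.
ΔT(t) = ΔT_eq (1 − e^(−t/τ)) = 4.34 × (1 − e^−1.19) = 3.02 K.

3.0 K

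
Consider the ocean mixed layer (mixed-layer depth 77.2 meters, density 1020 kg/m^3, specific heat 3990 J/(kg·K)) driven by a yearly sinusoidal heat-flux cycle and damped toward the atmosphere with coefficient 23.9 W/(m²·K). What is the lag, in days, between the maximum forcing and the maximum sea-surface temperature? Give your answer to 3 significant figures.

Areal heat capacity C = ρ c_p D = 1020 × 3990 × 77.2 = 3.14×10^8 J/(m^2 K).
ω = 2π / 3.15×10^7 s = 1.99×10^-7 s⁻¹.
Phase lag φ = arctan(Cω/λ) = arctan(62.6/23.9) = 1.21 rad.
Time lag = φ / ω = 1.21 / 1.99×10^-7 = 6.05×10^6 s = 70.1 days.

70.1 days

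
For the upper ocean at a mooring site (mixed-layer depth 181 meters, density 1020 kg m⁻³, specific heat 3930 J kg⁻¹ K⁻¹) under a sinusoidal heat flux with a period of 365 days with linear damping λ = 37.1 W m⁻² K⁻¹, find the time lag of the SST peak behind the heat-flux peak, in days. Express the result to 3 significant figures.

76.7 days

Areal heat capacity C = ρ c_p D = 1020 × 3930 × 181 = 7.26×10^8 J m⁻² K⁻¹.
ω = 2π / 3.15×10^7 s = 1.99×10^-7 s⁻¹.
Phase lag φ = arctan(Cω/λ) = arctan(145/37.1) = 1.32 rad.
Time lag = φ / ω = 1.32 / 1.99×10^-7 = 6.62×10^6 s = 76.7 days.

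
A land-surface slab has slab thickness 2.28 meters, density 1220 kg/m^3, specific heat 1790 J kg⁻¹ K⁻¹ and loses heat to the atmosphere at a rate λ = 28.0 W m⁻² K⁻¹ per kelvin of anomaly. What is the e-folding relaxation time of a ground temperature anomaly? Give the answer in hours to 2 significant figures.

Areal heat capacity C = ρ c_p D = 1220 × 1790 × 2.28 = 4.98×10^6 J/(m²·K).
Relaxation time τ = C / λ = 4.98×10^6 / 28.0 = 1.78×10^5 s.
In hours: 1.78×10^5 s / (3600 s/hour) = 49.4 hours.

49 hours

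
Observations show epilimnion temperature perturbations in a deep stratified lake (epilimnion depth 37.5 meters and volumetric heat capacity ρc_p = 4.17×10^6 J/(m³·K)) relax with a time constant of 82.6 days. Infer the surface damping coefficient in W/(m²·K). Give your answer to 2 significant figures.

22

Areal heat capacity C = ρc_p × D = 4.17×10^6 × 37.5 = 1.56×10^8 J m⁻² K⁻¹.
τ = 82.6 days = 7.14×10^6 s.
λ = C / τ = 1.56×10^8 / 7.14×10^6 = 21.9 W/(m²·K).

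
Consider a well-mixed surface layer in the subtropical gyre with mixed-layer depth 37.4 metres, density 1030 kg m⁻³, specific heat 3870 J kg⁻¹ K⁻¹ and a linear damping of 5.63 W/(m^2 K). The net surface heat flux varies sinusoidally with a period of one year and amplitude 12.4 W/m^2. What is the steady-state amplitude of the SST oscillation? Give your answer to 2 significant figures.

Areal heat capacity C = ρ c_p D = 1030 × 3870 × 37.4 = 1.49×10^8 J/(m^2 K).
Angular frequency ω = 2π / T = 2π / 3.15×10^7 s = 1.99×10^-7 s⁻¹.
√((Cω)² + λ²) = √((29.7)² + 5.63²) = 30.2 W/(m²·K).
Amplitude A = F₀ / √((Cω)²+λ²) = 12.4 / 30.2 = 0.410 K.

0.41 K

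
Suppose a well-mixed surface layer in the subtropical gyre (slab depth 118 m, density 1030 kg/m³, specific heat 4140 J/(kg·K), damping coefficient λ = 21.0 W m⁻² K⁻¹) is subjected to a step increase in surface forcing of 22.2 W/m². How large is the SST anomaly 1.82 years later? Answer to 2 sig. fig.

Areal heat capacity C = ρ c_p D = 1030 × 4140 × 118 = 5.03×10^8 J m⁻² K⁻¹.
τ = C / λ = 5.03×10^8 / 21.0 = 2.40×10^7 s.
Equilibrium anomaly ΔT_eq = F / λ = 22.2 / 21.0 = 1.06 K.
t = 1.82 years = 5.74×10^7 s, so t/τ = 2.40.
ΔT(t) = ΔT_eq (1 − e^(−t/τ)) = 1.06 × (1 − e^−2.40) = 0.961 K.

0.96 K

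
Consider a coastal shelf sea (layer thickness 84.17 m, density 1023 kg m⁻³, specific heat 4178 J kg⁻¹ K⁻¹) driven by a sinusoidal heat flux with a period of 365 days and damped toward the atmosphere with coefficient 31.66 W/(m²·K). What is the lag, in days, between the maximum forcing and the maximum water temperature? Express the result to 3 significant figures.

67.1 days

Areal heat capacity C = ρ c_p D = 1023 × 4178 × 84.17 = 3.60×10^8 J/(m²·K).
ω = 2π / 3.15×10^7 s = 1.99×10^-7 s⁻¹.
Phase lag φ = arctan(Cω/λ) = arctan(71.7/31.66) = 1.15 rad.
Time lag = φ / ω = 1.15 / 1.99×10^-7 = 5.80×10^6 s = 67.1 days.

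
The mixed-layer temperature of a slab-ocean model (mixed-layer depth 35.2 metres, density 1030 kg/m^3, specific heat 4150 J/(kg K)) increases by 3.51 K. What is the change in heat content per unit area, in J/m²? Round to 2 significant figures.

Areal heat capacity C = ρ c_p D = 1030 × 4150 × 35.2 = 1.50×10^8 J/(m²·K).
ΔQ = C ΔT = 1.50×10^8 × 3.51 = 5.28×10^8 J/m².

5.3×10^8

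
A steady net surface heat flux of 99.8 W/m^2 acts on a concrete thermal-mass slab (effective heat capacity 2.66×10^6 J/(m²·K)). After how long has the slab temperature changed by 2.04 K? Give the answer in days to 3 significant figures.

0.629 days

Areal heat capacity C = 2.66×10^6 J/(m²·K) (given).
Time required: Δt = C ΔT / F = 2.66×10^6 × 2.04 / 99.8 = 54400 s.
In days: 54400 s / (86400 s/day) = 0.629 days.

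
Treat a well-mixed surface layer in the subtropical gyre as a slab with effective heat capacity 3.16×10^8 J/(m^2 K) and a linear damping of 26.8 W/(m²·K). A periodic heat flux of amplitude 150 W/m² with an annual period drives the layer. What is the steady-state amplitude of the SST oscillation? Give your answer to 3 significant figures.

Areal heat capacity C = 3.16×10^8 J/(m^2 K) (given).
Angular frequency ω = 2π / T = 2π / 3.15×10^7 s = 1.99×10^-7 s⁻¹.
√((Cω)² + λ²) = √((63.0)² + 26.8²) = 68.4 W/(m²·K).
Amplitude A = F₀ / √((Cω)²+λ²) = 150 / 68.4 = 2.19 K.

2.19 K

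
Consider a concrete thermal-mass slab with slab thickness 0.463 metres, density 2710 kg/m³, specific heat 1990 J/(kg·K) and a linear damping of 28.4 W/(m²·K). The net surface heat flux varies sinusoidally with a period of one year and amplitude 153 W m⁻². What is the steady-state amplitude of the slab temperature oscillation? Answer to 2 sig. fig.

Areal heat capacity C = ρ c_p D = 2710 × 1990 × 0.463 = 2.50×10^6 J m⁻² K⁻¹.
Angular frequency ω = 2π / T = 2π / 3.15×10^7 s = 1.99×10^-7 s⁻¹.
√((Cω)² + λ²) = √((0.497)² + 28.4²) = 28.4 W/(m²·K).
Amplitude A = F₀ / √((Cω)²+λ²) = 153 / 28.4 = 5.39 K.

5.4 K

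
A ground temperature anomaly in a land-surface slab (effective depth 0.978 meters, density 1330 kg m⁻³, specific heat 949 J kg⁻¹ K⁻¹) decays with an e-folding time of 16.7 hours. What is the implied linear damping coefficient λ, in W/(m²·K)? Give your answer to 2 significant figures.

21

Areal heat capacity C = ρ c_p D = 1330 × 949 × 0.978 = 1.23×10^6 J/(m^2 K).
τ = 16.7 hours = 60100 s.
λ = C / τ = 1.23×10^6 / 60100 = 20.5 W/(m²·K).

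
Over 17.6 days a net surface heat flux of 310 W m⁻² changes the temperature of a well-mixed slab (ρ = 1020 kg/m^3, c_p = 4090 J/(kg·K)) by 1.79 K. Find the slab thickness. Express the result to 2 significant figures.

Heat input Q = F Δt = 310 × 1.52×10^6 s = 4.71×10^8 J/m².
Required areal heat capacity C = Q / ΔT = 2.63×10^8 J/(m²·K).
Depth D = C / (ρ c_p) = 2.63×10^8 / (1020 × 4090) = 63.1 m.

63 m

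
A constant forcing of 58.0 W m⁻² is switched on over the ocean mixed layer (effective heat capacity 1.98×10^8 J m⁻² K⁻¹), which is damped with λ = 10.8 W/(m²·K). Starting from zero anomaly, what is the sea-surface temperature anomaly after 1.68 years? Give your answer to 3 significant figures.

5.07 K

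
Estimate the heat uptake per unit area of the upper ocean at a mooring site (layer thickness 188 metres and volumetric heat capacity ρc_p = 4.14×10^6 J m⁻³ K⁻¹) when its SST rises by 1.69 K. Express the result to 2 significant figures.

1.3×10^9

Areal heat capacity C = ρc_p × D = 4.14×10^6 × 188 = 7.78×10^8 J/(m²·K).
ΔQ = C ΔT = 7.78×10^8 × 1.69 = 1.32×10^9 J/m².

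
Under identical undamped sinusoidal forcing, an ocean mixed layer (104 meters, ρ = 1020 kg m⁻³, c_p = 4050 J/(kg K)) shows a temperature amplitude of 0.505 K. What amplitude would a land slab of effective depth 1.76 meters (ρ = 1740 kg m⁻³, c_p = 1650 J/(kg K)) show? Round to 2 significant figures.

43 K

C_ocean = 4.30×10^8 J/(m²·K); C_land = 5.05×10^6 J/(m²·K).
A ∝ 1/C ⇒ A_land = A_ocean × C_ocean/C_land = 0.505 × 85.0 = 42.9 K.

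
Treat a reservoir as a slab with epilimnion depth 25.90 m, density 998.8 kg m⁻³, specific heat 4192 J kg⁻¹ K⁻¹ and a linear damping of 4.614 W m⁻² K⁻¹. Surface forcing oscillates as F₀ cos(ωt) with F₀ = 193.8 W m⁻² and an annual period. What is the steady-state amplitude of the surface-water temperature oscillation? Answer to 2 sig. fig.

8.8 K

Areal heat capacity C = ρ c_p D = 998.8 × 4192 × 25.90 = 1.08×10^8 J/(m^2 K).
Angular frequency ω = 2π / T = 2π / 3.15×10^7 s = 1.99×10^-7 s⁻¹.
√((Cω)² + λ²) = √((21.6)² + 4.614²) = 22.1 W/(m²·K).
Amplitude A = F₀ / √((Cω)²+λ²) = 193.8 / 22.1 = 8.77 K.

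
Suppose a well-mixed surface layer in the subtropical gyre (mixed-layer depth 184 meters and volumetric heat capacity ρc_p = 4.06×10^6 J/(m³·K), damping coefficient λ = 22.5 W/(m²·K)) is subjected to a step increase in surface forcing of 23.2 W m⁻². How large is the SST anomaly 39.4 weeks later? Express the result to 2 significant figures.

0.53 K

Areal heat capacity C = ρc_p × D = 4.06×10^6 × 184 = 7.47×10^8 J/(m²·K).
τ = C / λ = 7.47×10^8 / 22.5 = 3.32×10^7 s.
Equilibrium anomaly ΔT_eq = F / λ = 23.2 / 22.5 = 1.03 K.
t = 39.4 weeks = 2.38×10^7 s, so t/τ = 0.718.
ΔT(t) = ΔT_eq (1 − e^(−t/τ)) = 1.03 × (1 − e^−0.718) = 0.528 K.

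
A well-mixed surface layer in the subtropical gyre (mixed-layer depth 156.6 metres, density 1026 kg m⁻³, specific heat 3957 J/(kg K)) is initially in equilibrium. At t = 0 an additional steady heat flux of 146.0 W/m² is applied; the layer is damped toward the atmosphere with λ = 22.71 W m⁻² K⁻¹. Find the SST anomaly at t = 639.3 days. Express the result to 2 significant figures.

5.5 K

Areal heat capacity C = ρ c_p D = 1026 × 3957 × 156.6 = 6.36×10^8 J/(m^2 K).
τ = C / λ = 6.36×10^8 / 22.71 = 2.80×10^7 s.
Equilibrium anomaly ΔT_eq = F / λ = 146.0 / 22.71 = 6.43 K.
t = 639.3 days = 5.52×10^7 s, so t/τ = 1.97.
ΔT(t) = ΔT_eq (1 − e^(−t/τ)) = 6.43 × (1 − e^−1.97) = 5.54 K.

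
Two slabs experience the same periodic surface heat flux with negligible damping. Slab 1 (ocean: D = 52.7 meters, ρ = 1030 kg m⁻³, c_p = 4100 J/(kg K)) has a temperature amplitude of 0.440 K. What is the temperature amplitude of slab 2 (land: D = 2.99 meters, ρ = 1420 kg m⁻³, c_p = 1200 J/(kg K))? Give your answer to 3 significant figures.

C_ocean = 2.23×10^8 J/(m²·K); C_land = 5.09×10^6 J/(m²·K).
A ∝ 1/C ⇒ A_land = A_ocean × C_ocean/C_land = 0.440 × 43.7 = 19.2 K.

19.2 K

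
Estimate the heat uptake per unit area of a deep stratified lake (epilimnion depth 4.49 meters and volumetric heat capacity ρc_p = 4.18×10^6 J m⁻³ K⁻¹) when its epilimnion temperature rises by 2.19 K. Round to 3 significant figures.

Areal heat capacity C = ρc_p × D = 4.18×10^6 × 4.49 = 1.88×10^7 J/(m²·K).
ΔQ = C ΔT = 1.88×10^7 × 2.19 = 4.11×10^7 J/m².

4.11×10^7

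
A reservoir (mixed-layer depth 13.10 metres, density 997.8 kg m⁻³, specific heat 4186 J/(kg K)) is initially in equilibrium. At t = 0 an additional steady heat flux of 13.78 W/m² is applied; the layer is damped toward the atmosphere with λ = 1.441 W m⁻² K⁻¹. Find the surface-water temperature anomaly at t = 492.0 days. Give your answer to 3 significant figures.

6.44 K

Areal heat capacity C = ρ c_p D = 997.8 × 4186 × 13.10 = 5.47×10^7 J m⁻² K⁻¹.
τ = C / λ = 5.47×10^7 / 1.441 = 3.80×10^7 s.
Equilibrium anomaly ΔT_eq = F / λ = 13.78 / 1.441 = 9.56 K.
t = 492.0 days = 4.25×10^7 s, so t/τ = 1.12.
ΔT(t) = ΔT_eq (1 − e^(−t/τ)) = 9.56 × (1 − e^−1.12) = 6.44 K.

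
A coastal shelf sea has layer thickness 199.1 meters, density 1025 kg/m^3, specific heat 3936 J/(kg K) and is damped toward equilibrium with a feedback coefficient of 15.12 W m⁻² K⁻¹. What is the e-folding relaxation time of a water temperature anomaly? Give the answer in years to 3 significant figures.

Areal heat capacity C = ρ c_p D = 1025 × 3936 × 199.1 = 8.03×10^8 J/(m²·K).
Relaxation time τ = C / λ = 8.03×10^8 / 15.12 = 5.31×10^7 s.
In years: 5.31×10^7 s / (3.156×10^7 s/year) = 1.68 years.

1.68 years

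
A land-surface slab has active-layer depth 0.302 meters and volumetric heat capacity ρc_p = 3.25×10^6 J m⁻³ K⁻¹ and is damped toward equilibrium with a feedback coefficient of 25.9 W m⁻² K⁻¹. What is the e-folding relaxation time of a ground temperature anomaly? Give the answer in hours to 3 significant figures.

Areal heat capacity C = ρc_p × D = 3.25×10^6 × 0.302 = 9.82×10^5 J/(m²·K).
Relaxation time τ = C / λ = 9.82×10^5 / 25.9 = 37900 s.
In hours: 37900 s / (3600 s/hour) = 10.5 hours.

10.5 hours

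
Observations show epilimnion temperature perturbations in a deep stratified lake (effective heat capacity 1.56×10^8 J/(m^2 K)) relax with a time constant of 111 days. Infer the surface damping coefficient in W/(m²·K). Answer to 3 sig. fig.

Areal heat capacity C = 1.56×10^8 J/(m^2 K) (given).
τ = 111 days = 9.59×10^6 s.
λ = C / τ = 1.56×10^8 / 9.59×10^6 = 16.3 W/(m²·K).

16.3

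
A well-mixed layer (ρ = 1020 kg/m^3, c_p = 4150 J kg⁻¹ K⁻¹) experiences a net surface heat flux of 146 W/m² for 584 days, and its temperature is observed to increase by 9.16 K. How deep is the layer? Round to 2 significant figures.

190 m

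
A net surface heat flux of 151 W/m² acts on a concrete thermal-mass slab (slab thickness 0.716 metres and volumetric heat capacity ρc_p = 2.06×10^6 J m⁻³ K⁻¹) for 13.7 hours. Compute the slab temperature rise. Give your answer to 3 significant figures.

Areal heat capacity C = ρc_p × D = 2.06×10^6 × 0.716 = 1.47×10^6 J m⁻² K⁻¹.
Net heat input Q = F Δt = 151 × (13.7 hours × 3600 s/hour) = 7.45×10^6 J/m².
ΔT = Q / C = 7.45×10^6 / 1.47×10^6 = 5.05 K.

5.05 K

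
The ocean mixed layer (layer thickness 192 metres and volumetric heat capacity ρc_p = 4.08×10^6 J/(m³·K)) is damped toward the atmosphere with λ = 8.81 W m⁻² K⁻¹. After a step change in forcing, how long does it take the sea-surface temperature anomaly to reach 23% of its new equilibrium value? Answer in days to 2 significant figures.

270 days

Areal heat capacity C = ρc_p × D = 4.08×10^6 × 192 = 7.83×10^8 J/(m^2 K).
τ = C / λ = 7.83×10^8 / 8.81 = 8.89×10^7 s.
Fraction reached: 1 − e^(−t/τ) = 0.23 ⇒ t = −τ ln(1 − 0.23) = τ × 0.261.
t = 2.32×10^7 s = 269 days.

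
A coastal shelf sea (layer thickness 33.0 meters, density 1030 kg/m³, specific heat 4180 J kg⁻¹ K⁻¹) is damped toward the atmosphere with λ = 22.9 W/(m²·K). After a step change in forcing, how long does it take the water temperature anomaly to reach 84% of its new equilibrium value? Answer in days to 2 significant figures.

Areal heat capacity C = ρ c_p D = 1030 × 4180 × 33.0 = 1.42×10^8 J/(m²·K).
τ = C / λ = 1.42×10^8 / 22.9 = 6.20×10^6 s.
Fraction reached: 1 − e^(−t/τ) = 0.84 ⇒ t = −τ ln(1 − 0.84) = τ × 1.83.
t = 1.14×10^7 s = 132 days.

130 days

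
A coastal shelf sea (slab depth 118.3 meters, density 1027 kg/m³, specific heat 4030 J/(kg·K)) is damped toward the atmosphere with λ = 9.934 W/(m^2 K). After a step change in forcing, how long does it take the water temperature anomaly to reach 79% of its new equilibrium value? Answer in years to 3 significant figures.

2.44 years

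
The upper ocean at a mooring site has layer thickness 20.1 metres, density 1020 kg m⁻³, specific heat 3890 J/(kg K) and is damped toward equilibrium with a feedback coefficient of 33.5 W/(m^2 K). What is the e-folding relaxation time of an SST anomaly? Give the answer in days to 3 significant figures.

27.6 days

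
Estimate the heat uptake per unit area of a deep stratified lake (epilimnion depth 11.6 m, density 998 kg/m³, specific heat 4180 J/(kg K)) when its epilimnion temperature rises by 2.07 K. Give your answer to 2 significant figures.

1.0×10^8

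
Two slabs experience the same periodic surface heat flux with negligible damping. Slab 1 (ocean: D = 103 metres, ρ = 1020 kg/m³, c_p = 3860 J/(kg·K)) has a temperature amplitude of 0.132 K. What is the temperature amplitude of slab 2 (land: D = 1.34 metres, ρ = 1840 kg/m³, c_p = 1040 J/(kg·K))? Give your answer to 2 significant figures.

C_ocean = 4.06×10^8 J/(m²·K); C_land = 2.56×10^6 J/(m²·K).
A ∝ 1/C ⇒ A_land = A_ocean × C_ocean/C_land = 0.132 × 158 = 20.9 K.

21 K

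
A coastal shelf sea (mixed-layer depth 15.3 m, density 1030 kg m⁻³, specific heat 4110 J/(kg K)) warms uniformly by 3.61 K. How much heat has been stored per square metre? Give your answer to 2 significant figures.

Areal heat capacity C = ρ c_p D = 1030 × 4110 × 15.3 = 6.48×10^7 J m⁻² K⁻¹.
ΔQ = C ΔT = 6.48×10^7 × 3.61 = 2.34×10^8 J/m².

2.3×10^8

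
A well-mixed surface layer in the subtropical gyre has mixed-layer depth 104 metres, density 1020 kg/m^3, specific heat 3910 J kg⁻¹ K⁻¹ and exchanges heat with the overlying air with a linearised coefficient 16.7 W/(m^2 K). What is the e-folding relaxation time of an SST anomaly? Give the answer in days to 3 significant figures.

287 days

Areal heat capacity C = ρ c_p D = 1020 × 3910 × 104 = 4.15×10^8 J m⁻² K⁻¹.
Relaxation time τ = C / λ = 4.15×10^8 / 16.7 = 2.48×10^7 s.
In days: 2.48×10^7 s / (86400 s/day) = 287 days.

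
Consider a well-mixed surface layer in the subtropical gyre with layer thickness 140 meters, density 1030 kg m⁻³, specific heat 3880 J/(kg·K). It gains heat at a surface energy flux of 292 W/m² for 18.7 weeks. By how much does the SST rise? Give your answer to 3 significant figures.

5.90 K

Areal heat capacity C = ρ c_p D = 1030 × 3880 × 140 = 5.59×10^8 J m⁻² K⁻¹.
Net heat input Q = F Δt = 292 × (18.7 weeks × 6.048×10^5 s/week) = 3.30×10^9 J/m².
ΔT = Q / C = 3.30×10^9 / 5.59×10^8 = 5.90 K.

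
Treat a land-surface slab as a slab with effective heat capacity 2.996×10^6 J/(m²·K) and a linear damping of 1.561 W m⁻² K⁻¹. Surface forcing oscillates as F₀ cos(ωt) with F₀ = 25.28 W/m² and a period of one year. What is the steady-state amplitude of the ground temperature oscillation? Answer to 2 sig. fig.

15 K

Areal heat capacity C = 2.996×10^6 J/(m²·K) (given).
Angular frequency ω = 2π / T = 2π / 3.15×10^7 s = 1.99×10^-7 s⁻¹.
√((Cω)² + λ²) = √((0.597)² + 1.561²) = 1.67 W/(m²·K).
Amplitude A = F₀ / √((Cω)²+λ²) = 25.28 / 1.67 = 15.1 K.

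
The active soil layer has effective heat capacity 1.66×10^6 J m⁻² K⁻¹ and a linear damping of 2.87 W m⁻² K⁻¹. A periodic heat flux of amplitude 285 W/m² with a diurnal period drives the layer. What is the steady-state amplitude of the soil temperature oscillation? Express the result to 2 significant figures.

2.4 K

Areal heat capacity C = 1.66×10^6 J m⁻² K⁻¹ (given).
Angular frequency ω = 2π / T = 2π / 86400 s = 7.27×10^-5 s⁻¹.
√((Cω)² + λ²) = √((121)² + 2.87²) = 121 W/(m²·K).
Amplitude A = F₀ / √((Cω)²+λ²) = 285 / 121 = 2.36 K.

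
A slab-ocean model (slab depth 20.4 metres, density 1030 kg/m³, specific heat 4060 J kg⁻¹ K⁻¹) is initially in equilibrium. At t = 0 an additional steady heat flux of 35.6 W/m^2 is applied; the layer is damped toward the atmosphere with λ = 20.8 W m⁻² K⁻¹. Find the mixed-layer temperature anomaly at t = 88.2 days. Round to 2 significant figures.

Areal heat capacity C = ρ c_p D = 1030 × 4060 × 20.4 = 8.53×10^7 J m⁻² K⁻¹.
τ = C / λ = 8.53×10^7 / 20.8 = 4.10×10^6 s.
Equilibrium anomaly ΔT_eq = F / λ = 35.6 / 20.8 = 1.71 K.
t = 88.2 days = 7.62×10^6 s, so t/τ = 1.86.
ΔT(t) = ΔT_eq (1 − e^(−t/τ)) = 1.71 × (1 − e^−1.86) = 1.44 K.

1.4 K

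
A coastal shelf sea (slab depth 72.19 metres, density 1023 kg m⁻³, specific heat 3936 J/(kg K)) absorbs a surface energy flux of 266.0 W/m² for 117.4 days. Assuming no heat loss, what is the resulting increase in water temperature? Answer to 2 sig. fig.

9.3 K

Areal heat capacity C = ρ c_p D = 1023 × 3936 × 72.19 = 2.91×10^8 J/(m²·K).
Net heat input Q = F Δt = 266.0 × (117.4 days × 86400 s/day) = 2.70×10^9 J/m².
ΔT = Q / C = 2.70×10^9 / 2.91×10^8 = 9.28 K.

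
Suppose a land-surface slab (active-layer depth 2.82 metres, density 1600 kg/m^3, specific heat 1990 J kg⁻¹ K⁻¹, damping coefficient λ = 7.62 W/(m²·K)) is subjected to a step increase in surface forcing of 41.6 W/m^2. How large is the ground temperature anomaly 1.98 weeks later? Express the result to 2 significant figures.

Areal heat capacity C = ρ c_p D = 1600 × 1990 × 2.82 = 8.98×10^6 J/(m²·K).
τ = C / λ = 8.98×10^6 / 7.62 = 1.18×10^6 s.
Equilibrium anomaly ΔT_eq = F / λ = 41.6 / 7.62 = 5.46 K.
t = 1.98 weeks = 1.20×10^6 s, so t/τ = 1.02.
ΔT(t) = ΔT_eq (1 − e^(−t/τ)) = 5.46 × (1 − e^−1.02) = 3.48 K.

3.5 K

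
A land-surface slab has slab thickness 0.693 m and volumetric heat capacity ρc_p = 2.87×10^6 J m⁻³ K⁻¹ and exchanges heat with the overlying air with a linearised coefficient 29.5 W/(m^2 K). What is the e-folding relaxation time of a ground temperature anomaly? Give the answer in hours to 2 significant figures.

19 hours

Areal heat capacity C = ρc_p × D = 2.87×10^6 × 0.693 = 1.99×10^6 J m⁻² K⁻¹.
Relaxation time τ = C / λ = 1.99×10^6 / 29.5 = 67400 s.
In hours: 67400 s / (3600 s/hour) = 18.7 hours.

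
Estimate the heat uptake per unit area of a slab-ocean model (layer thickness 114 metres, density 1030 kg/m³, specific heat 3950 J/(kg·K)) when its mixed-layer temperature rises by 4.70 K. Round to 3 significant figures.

2.18×10^9

Areal heat capacity C = ρ c_p D = 1030 × 3950 × 114 = 4.64×10^8 J/(m^2 K).
ΔQ = C ΔT = 4.64×10^8 × 4.70 = 2.18×10^9 J/m².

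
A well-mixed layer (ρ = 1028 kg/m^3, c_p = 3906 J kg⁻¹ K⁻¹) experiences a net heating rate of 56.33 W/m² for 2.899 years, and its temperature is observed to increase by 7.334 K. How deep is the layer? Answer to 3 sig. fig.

Heat input Q = F Δt = 56.33 × 9.15×10^7 s = 5.15×10^9 J/m².
Required areal heat capacity C = Q / ΔT = 7.03×10^8 J/(m²·K).
Depth D = C / (ρ c_p) = 7.03×10^8 / (1028 × 3906) = 175 m.

175 m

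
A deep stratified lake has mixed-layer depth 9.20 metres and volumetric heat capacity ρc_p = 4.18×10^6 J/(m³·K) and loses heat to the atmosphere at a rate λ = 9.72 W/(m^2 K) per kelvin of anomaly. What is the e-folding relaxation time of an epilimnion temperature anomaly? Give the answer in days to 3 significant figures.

Areal heat capacity C = ρc_p × D = 4.18×10^6 × 9.20 = 3.85×10^7 J/(m^2 K).
Relaxation time τ = C / λ = 3.85×10^7 / 9.72 = 3.96×10^6 s.
In days: 3.96×10^6 s / (86400 s/day) = 45.8 days.

45.8 days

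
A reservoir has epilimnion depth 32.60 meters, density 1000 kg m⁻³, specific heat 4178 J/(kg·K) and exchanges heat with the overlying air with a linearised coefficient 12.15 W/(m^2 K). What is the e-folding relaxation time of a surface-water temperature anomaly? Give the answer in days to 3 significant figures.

130 days

Areal heat capacity C = ρ c_p D = 1000 × 4178 × 32.60 = 1.36×10^8 J/(m²·K).
Relaxation time τ = C / λ = 1.36×10^8 / 12.15 = 1.12×10^7 s.
In days: 1.12×10^7 s / (86400 s/day) = 130 days.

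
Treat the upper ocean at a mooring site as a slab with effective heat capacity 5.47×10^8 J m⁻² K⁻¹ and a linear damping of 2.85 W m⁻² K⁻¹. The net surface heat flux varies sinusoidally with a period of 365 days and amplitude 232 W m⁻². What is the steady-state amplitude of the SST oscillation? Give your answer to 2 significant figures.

2.1 K

Areal heat capacity C = 5.47×10^8 J m⁻² K⁻¹ (given).
Angular frequency ω = 2π / T = 2π / 3.15×10^7 s = 1.99×10^-7 s⁻¹.
√((Cω)² + λ²) = √((109)² + 2.85²) = 109 W/(m²·K).
Amplitude A = F₀ / √((Cω)²+λ²) = 232 / 109 = 2.13 K.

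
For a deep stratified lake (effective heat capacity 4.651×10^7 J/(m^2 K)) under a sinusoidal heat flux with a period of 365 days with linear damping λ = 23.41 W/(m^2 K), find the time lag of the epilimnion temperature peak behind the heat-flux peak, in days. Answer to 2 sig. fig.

Areal heat capacity C = 4.651×10^7 J/(m^2 K) (given).
ω = 2π / 3.15×10^7 s = 1.99×10^-7 s⁻¹.
Phase lag φ = arctan(Cω/λ) = arctan(9.27/23.41) = 0.377 rad.
Time lag = φ / ω = 0.377 / 1.99×10^-7 = 1.89×10^6 s = 21.9 days.

22 days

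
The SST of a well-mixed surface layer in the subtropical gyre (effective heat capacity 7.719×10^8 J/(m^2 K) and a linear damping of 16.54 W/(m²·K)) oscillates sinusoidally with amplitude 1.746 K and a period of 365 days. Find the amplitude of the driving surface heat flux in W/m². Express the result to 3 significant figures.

270

Areal heat capacity C = 7.719×10^8 J/(m^2 K) (given).
ω = 2π / 3.15×10^7 s = 1.99×10^-7 s⁻¹.
√((Cω)² + λ²) = √((154)² + 16.54²) = 155 W/(m²·K).
F₀ = A × √((Cω)²+λ²) = 1.746 × 155 = 270 W/m².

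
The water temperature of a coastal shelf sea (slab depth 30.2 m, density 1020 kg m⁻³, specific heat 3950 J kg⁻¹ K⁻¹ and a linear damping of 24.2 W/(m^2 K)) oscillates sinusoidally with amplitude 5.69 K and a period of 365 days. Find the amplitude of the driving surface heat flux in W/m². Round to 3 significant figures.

195

Areal heat capacity C = ρ c_p D = 1020 × 3950 × 30.2 = 1.22×10^8 J m⁻² K⁻¹.
ω = 2π / 3.15×10^7 s = 1.99×10^-7 s⁻¹.
√((Cω)² + λ²) = √((24.2)² + 24.2²) = 34.3 W/(m²·K).
F₀ = A × √((Cω)²+λ²) = 5.69 × 34.3 = 195 W/m².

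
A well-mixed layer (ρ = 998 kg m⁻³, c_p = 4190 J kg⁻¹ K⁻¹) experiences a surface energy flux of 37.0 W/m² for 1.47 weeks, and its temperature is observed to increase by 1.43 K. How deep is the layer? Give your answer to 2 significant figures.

5.5 m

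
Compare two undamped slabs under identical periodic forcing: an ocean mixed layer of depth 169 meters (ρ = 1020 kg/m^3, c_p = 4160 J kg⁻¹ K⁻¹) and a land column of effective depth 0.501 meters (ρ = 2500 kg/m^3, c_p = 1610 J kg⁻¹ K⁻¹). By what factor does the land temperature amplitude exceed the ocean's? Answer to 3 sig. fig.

C_ocean = 1020 × 4160 × 169 = 7.17×10^8 J/(m²·K).
C_land = 2500 × 1610 × 0.501 = 2.02×10^6 J/(m²·K).
Undamped amplitude ∝ 1/C, so A_land/A_ocean = C_ocean/C_land = 356.

356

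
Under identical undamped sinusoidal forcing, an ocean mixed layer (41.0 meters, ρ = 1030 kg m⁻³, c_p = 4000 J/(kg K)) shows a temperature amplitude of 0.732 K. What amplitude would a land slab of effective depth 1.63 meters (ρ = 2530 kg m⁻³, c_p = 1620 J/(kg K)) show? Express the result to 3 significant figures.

18.5 K

C_ocean = 1.69×10^8 J/(m²·K); C_land = 6.68×10^6 J/(m²·K).
A ∝ 1/C ⇒ A_land = A_ocean × C_ocean/C_land = 0.732 × 25.3 = 18.5 K.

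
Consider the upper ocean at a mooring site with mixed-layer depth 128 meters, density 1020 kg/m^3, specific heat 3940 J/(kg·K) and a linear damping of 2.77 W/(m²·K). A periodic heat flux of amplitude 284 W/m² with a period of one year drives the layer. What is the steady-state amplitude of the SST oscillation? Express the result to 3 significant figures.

2.77 K

Areal heat capacity C = ρ c_p D = 1020 × 3940 × 128 = 5.14×10^8 J/(m²·K).
Angular frequency ω = 2π / T = 2π / 3.15×10^7 s = 1.99×10^-7 s⁻¹.
√((Cω)² + λ²) = √((102)² + 2.77²) = 103 W/(m²·K).
Amplitude A = F₀ / √((Cω)²+λ²) = 284 / 103 = 2.77 K.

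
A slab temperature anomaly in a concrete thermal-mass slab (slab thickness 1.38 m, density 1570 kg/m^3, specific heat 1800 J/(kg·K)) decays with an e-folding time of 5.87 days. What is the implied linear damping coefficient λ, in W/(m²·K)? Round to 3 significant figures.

7.69

Areal heat capacity C = ρ c_p D = 1570 × 1800 × 1.38 = 3.90×10^6 J/(m²·K).
τ = 5.87 days = 5.07×10^5 s.
λ = C / τ = 3.90×10^6 / 5.07×10^5 = 7.69 W/(m²·K).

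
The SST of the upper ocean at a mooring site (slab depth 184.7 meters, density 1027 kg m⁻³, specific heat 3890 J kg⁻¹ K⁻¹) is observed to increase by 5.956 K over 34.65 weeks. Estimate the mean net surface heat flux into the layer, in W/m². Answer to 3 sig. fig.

210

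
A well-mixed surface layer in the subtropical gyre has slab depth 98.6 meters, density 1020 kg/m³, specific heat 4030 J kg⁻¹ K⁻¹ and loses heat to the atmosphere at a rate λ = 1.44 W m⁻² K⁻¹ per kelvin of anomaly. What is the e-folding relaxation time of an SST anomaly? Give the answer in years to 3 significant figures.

Areal heat capacity C = ρ c_p D = 1020 × 4030 × 98.6 = 4.05×10^8 J/(m^2 K).
Relaxation time τ = C / λ = 4.05×10^8 / 1.44 = 2.81×10^8 s.
In years: 2.81×10^8 s / (3.156×10^7 s/year) = 8.92 years.

8.92 years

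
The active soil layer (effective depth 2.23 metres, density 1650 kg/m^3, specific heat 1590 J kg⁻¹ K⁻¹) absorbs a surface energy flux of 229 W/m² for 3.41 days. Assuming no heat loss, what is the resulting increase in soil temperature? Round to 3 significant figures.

Areal heat capacity C = ρ c_p D = 1650 × 1590 × 2.23 = 5.85×10^6 J/(m^2 K).
Net heat input Q = F Δt = 229 × (3.41 days × 86400 s/day) = 6.75×10^7 J/m².
ΔT = Q / C = 6.75×10^7 / 5.85×10^6 = 11.5 K.

11.5 K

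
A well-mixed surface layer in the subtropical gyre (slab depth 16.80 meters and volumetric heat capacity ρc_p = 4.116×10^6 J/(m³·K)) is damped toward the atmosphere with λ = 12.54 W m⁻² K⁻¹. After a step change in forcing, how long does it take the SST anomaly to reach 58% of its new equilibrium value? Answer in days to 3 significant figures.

Areal heat capacity C = ρc_p × D = 4.116×10^6 × 16.80 = 6.91×10^7 J/(m^2 K).
τ = C / λ = 6.91×10^7 / 12.54 = 5.51×10^6 s.
Fraction reached: 1 − e^(−t/τ) = 0.58 ⇒ t = −τ ln(1 − 0.58) = τ × 0.868.
t = 4.78×10^6 s = 55.4 days.

55.4 days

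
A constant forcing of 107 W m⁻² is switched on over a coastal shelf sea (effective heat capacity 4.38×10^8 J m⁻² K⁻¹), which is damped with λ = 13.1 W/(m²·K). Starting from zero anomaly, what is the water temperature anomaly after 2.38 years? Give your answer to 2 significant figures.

7.3 K

Areal heat capacity C = 4.38×10^8 J m⁻² K⁻¹ (given).
τ = C / λ = 4.38×10^8 / 13.1 = 3.34×10^7 s.
Equilibrium anomaly ΔT_eq = F / λ = 107 / 13.1 = 8.17 K.
t = 2.38 years = 7.51×10^7 s, so t/τ = 2.25.
ΔT(t) = ΔT_eq (1 − e^(−t/τ)) = 8.17 × (1 − e^−2.25) = 7.30 K.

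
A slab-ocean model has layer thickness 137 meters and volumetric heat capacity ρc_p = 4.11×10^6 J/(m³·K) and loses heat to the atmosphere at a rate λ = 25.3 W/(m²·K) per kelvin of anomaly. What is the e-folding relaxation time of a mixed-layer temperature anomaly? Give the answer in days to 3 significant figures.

Areal heat capacity C = ρc_p × D = 4.11×10^6 × 137 = 5.63×10^8 J/(m²·K).
Relaxation time τ = C / λ = 5.63×10^8 / 25.3 = 2.23×10^7 s.
In days: 2.23×10^7 s / (86400 s/day) = 258 days.

258 days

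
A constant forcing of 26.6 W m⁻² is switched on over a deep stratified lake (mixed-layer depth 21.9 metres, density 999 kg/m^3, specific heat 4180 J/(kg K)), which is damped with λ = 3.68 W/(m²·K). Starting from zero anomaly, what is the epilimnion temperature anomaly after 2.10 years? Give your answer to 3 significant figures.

6.73 K

Areal heat capacity C = ρ c_p D = 999 × 4180 × 21.9 = 9.15×10^7 J m⁻² K⁻¹.
τ = C / λ = 9.15×10^7 / 3.68 = 2.49×10^7 s.
Equilibrium anomaly ΔT_eq = F / λ = 26.6 / 3.68 = 7.23 K.
t = 2.10 years = 6.63×10^7 s, so t/τ = 2.67.
ΔT(t) = ΔT_eq (1 − e^(−t/τ)) = 7.23 × (1 − e^−2.67) = 6.73 K.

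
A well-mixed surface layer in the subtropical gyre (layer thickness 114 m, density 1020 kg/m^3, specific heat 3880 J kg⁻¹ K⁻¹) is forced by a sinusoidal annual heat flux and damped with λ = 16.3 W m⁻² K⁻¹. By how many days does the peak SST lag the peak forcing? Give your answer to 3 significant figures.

80.8 days

Areal heat capacity C = ρ c_p D = 1020 × 3880 × 114 = 4.51×10^8 J/(m²·K).
ω = 2π / 3.15×10^7 s = 1.99×10^-7 s⁻¹.
Phase lag φ = arctan(Cω/λ) = arctan(89.9/16.3) = 1.39 rad.
Time lag = φ / ω = 1.39 / 1.99×10^-7 = 6.98×10^6 s = 80.8 days.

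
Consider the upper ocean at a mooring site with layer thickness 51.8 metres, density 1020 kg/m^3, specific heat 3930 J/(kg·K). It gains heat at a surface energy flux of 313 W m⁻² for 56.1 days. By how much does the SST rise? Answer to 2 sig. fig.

7.3 K

Areal heat capacity C = ρ c_p D = 1020 × 3930 × 51.8 = 2.08×10^8 J/(m²·K).
Net heat input Q = F Δt = 313 × (56.1 days × 86400 s/day) = 1.52×10^9 J/m².
ΔT = Q / C = 1.52×10^9 / 2.08×10^8 = 7.31 K.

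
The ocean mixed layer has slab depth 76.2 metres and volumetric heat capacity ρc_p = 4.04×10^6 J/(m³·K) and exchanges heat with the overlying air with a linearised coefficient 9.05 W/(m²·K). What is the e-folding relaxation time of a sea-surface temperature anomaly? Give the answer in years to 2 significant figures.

Areal heat capacity C = ρc_p × D = 4.04×10^6 × 76.2 = 3.08×10^8 J m⁻² K⁻¹.
Relaxation time τ = C / λ = 3.08×10^8 / 9.05 = 3.40×10^7 s.
In years: 3.40×10^7 s / (3.156×10^7 s/year) = 1.08 years.

1.1 years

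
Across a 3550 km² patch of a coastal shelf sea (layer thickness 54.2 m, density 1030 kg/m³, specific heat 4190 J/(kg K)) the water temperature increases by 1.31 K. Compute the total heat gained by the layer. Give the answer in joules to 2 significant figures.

Areal heat capacity C = ρ c_p D = 1030 × 4190 × 54.2 = 2.34×10^8 J/(m^2 K).
Heat per unit area: q = C ΔT = 2.34×10^8 × 1.31 = 3.06×10^8 J/m².
Total heat: Q = q × A = 3.06×10^8 × (3550 × 10⁶ m²) = 1.09×10^18 J.

1.1×10^18 J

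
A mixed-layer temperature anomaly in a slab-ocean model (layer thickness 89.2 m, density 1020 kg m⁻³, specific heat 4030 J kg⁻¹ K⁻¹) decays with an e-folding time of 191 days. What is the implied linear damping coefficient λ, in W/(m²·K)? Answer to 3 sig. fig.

Areal heat capacity C = ρ c_p D = 1020 × 4030 × 89.2 = 3.67×10^8 J/(m^2 K).
τ = 191 days = 1.65×10^7 s.
λ = C / τ = 3.67×10^8 / 1.65×10^7 = 22.2 W/(m²·K).

22.2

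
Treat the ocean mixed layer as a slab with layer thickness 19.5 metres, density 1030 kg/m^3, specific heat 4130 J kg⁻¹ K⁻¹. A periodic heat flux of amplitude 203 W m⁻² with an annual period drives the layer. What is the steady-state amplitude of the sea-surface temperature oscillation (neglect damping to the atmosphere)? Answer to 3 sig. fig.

12.3 K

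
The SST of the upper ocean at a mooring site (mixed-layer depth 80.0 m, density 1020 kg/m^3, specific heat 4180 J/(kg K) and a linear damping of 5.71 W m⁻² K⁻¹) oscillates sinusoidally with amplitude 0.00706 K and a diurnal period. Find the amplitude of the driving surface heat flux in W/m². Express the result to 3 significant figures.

Areal heat capacity C = ρ c_p D = 1020 × 4180 × 80.0 = 3.41×10^8 J/(m^2 K).
ω = 2π / 86400 s = 7.27×10^-5 s⁻¹.
√((Cω)² + λ²) = √((24800)² + 5.71²) = 24800 W/(m²·K).
F₀ = A × √((Cω)²+λ²) = 0.00706 × 24800 = 175 W/m².

175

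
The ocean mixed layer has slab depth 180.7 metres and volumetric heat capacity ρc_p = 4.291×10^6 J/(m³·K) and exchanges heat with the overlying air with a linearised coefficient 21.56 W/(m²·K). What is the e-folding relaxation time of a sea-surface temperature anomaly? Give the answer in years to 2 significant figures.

1.1 years

Areal heat capacity C = ρc_p × D = 4.291×10^6 × 180.7 = 7.75×10^8 J/(m^2 K).
Relaxation time τ = C / λ = 7.75×10^8 / 21.56 = 3.60×10^7 s.
In years: 3.60×10^7 s / (3.156×10^7 s/year) = 1.14 years.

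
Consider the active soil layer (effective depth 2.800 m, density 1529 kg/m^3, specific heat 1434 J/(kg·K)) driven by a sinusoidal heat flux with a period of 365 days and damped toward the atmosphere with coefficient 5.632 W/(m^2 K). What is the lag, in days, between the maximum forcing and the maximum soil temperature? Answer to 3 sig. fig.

12.4 days

Areal heat capacity C = ρ c_p D = 1529 × 1434 × 2.800 = 6.14×10^6 J m⁻² K⁻¹.
ω = 2π / 3.15×10^7 s = 1.99×10^-7 s⁻¹.
Phase lag φ = arctan(Cω/λ) = arctan(1.22/5.632) = 0.214 rad.
Time lag = φ / ω = 0.214 / 1.99×10^-7 = 1.07×10^6 s = 12.4 days.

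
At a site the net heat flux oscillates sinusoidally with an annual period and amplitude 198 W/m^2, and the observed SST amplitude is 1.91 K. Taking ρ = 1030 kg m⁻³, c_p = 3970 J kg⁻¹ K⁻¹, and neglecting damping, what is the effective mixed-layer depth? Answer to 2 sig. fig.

ω = 2π / 3.15×10^7 s = 1.99×10^-7 s⁻¹.
Required C = F₀ / (A ω) = 198 / (1.91 × 1.99×10^-7) = 5.20×10^8 J/(m²·K).
D = C / (ρ c_p) = 5.20×10^8 / (1030 × 3970) = 127 m.

130 m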